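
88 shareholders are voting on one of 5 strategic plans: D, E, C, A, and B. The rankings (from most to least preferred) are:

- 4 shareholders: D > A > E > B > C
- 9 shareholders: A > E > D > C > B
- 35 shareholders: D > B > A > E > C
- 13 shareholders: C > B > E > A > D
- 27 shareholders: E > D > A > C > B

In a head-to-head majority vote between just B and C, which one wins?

C

Voters preferring B to C: 39; preferring C to B: 49.
C wins the head-to-head.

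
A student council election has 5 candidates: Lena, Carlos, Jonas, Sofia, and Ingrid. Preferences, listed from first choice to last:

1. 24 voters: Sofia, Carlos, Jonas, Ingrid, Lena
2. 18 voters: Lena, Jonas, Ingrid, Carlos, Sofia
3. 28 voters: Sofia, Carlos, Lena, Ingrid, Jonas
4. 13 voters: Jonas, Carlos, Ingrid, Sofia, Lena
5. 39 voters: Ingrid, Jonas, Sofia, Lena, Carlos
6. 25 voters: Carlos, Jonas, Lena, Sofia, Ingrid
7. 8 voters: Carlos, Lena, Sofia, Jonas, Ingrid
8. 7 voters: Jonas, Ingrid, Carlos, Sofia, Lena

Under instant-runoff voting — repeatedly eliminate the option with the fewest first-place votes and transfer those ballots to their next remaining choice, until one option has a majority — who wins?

Round 1: Lena 18, Carlos 33, Jonas 20, Sofia 52, Ingrid 39. Eliminate Lena.
Round 2: Carlos 33, Jonas 38, Sofia 52, Ingrid 39. Eliminate Carlos.
Round 3: Jonas 63, Sofia 60, Ingrid 39. Eliminate Ingrid.
Round 4: Jonas 102, Sofia 60. Jonas has a majority.

Jonas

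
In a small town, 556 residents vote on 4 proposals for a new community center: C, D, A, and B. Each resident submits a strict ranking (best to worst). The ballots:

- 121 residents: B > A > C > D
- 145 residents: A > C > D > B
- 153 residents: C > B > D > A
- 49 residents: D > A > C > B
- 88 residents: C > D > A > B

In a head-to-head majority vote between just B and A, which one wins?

Voters preferring B to A: 274; preferring A to B: 282.
A wins the head-to-head.

A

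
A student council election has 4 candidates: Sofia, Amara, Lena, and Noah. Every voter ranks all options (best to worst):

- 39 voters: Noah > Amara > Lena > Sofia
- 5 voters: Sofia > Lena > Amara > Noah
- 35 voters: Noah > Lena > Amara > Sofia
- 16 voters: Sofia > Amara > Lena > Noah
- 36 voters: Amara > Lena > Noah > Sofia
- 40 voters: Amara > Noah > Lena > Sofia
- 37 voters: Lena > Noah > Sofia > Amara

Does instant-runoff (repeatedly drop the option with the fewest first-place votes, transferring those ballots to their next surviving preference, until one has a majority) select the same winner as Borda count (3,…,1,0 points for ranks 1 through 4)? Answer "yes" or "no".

yes

Instant-runoff — R1 Sofia 21, Amara 76, Lena 37, Noah 74 (Sofia out); R2 Amara 92, Lena 42, Noah 74 (Lena out); R3 Amara 97, Noah 111 (Noah winner). Winner: Noah.
Borda — scores: Sofia 100, Amara 378, Lena 358, Noah 412. Winner: Noah.
The two methods agree.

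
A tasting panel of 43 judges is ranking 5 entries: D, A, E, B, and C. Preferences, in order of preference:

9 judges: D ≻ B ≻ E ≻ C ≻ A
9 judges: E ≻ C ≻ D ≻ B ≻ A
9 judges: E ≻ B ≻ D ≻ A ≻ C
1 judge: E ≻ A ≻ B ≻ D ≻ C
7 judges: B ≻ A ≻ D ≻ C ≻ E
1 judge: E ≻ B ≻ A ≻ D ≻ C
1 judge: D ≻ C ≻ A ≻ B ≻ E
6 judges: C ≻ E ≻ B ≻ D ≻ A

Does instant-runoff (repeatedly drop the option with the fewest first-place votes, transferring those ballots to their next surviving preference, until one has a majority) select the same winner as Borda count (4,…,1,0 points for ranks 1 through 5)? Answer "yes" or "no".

Instant-runoff — R1 D 10, A 0, E 20, B 7, C 6 (A out); R2 D 10, E 20, B 7, C 6 (C out); R3 D 10, E 26, B 7 (E winner). Winner: E.
Borda — scores: D 98, A 37, E 116, B 109, C 70. Winner: E.
The two methods agree.

yes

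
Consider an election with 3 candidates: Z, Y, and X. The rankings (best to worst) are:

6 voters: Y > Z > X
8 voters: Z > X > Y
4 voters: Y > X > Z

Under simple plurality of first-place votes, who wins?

First-place votes: Z 8, Y 10, X 0.
Y has the most first-place votes.

Y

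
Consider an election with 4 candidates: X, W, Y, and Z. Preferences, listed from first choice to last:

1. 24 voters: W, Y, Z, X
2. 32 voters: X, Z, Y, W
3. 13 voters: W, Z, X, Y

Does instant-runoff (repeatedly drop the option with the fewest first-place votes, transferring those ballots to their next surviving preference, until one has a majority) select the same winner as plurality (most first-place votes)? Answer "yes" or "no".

yes

Instant-runoff — R1 X 32, W 37, Y 0, Z 0 (W winner). Winner: W.
Plurality — first-place votes: X 32, W 37, Y 0, Z 0. Winner: W.
The two methods agree.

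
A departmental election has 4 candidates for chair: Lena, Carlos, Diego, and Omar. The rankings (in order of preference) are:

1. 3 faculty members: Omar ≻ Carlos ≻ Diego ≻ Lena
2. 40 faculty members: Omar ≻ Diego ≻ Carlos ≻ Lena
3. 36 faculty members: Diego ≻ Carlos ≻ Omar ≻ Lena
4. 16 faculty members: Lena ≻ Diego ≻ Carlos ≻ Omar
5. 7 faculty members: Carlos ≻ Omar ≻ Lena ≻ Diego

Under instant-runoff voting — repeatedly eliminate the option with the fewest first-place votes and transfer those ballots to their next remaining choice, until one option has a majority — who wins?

Round 1: Lena 16, Carlos 7, Diego 36, Omar 43. Eliminate Carlos.
Round 2: Lena 16, Diego 36, Omar 50. Eliminate Lena.
Round 3: Diego 52, Omar 50. Diego has a majority.

Diego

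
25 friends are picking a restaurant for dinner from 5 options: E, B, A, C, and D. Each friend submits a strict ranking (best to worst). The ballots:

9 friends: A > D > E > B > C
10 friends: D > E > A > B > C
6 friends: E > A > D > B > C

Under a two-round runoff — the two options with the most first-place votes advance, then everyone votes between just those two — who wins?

A

Round 1 first-place votes: E 6, B 0, A 9, C 0, D 10.
D and A advance.
Runoff: D is preferred to A by 10 voters; A by 15.
A wins the runoff.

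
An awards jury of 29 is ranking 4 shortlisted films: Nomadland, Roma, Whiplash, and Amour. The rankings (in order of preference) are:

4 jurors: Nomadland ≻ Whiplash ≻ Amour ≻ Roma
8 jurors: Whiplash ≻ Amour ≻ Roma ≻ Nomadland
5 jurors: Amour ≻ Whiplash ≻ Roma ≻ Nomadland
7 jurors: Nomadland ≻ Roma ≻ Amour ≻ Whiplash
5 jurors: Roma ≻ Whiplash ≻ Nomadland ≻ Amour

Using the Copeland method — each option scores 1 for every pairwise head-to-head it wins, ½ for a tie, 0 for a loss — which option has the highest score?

Nomadland: beats Amour; loses to Roma and Whiplash → score 1.
Roma: beats Nomadland; loses to Whiplash and Amour → score 1.
Whiplash: beats Nomadland, Roma, and Amour → score 3.
Amour: beats Roma; loses to Nomadland and Whiplash → score 1.
Whiplash has the best pairwise record.

Whiplash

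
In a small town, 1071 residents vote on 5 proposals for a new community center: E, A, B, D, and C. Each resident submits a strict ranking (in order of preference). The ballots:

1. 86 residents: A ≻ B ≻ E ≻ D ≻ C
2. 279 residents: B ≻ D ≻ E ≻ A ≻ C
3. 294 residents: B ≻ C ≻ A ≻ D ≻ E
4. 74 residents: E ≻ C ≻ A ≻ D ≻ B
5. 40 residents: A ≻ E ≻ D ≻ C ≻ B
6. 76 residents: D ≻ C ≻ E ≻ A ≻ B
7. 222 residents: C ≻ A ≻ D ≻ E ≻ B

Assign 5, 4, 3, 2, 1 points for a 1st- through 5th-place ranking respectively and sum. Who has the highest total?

B

E: 86·3 + 279·3 + 294·1 + 74·5 + 40·4 + 76·3 + 222·2 = 2591
A: 86·5 + 279·2 + 294·3 + 74·3 + 40·5 + 76·2 + 222·4 = 3332
B: 86·4 + 279·5 + 294·5 + 74·1 + 40·1 + 76·1 + 222·1 = 3621
D: 86·2 + 279·4 + 294·2 + 74·2 + 40·3 + 76·5 + 222·3 = 3190
C: 86·1 + 279·1 + 294·4 + 74·4 + 40·2 + 76·4 + 222·5 = 3331
B has the highest Borda score (3621).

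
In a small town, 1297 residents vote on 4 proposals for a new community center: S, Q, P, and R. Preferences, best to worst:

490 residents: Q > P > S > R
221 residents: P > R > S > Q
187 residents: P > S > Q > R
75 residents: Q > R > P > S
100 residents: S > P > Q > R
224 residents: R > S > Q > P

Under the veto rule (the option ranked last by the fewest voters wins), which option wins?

S

Last-place votes: S 75, Q 221, P 224, R 777.
S is ranked last by the fewest voters, so S wins.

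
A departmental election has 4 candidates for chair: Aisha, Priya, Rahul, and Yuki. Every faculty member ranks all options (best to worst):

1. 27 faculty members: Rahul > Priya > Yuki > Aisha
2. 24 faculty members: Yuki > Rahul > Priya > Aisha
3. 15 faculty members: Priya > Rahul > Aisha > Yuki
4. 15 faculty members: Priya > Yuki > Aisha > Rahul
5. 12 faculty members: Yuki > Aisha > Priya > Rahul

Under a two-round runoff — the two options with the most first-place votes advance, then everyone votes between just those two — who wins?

Round 1 first-place votes: Aisha 0, Priya 30, Rahul 27, Yuki 36.
Yuki and Priya advance.
Runoff: Yuki is preferred to Priya by 36 voters; Priya by 57.
Priya wins the runoff.

Priya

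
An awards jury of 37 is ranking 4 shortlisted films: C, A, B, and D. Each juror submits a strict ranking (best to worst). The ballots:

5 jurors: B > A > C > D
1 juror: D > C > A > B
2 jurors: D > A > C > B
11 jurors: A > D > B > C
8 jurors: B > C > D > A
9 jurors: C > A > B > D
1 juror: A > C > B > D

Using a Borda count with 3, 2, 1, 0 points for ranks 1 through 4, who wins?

A

C: 5·1 + 1·2 + 2·1 + 11·0 + 8·2 + 9·3 + 1·2 = 54
A: 5·2 + 1·1 + 2·2 + 11·3 + 8·0 + 9·2 + 1·3 = 69
B: 5·3 + 1·0 + 2·0 + 11·1 + 8·3 + 9·1 + 1·1 = 60
D: 5·0 + 1·3 + 2·3 + 11·2 + 8·1 + 9·0 + 1·0 = 39
A has the highest Borda score (69).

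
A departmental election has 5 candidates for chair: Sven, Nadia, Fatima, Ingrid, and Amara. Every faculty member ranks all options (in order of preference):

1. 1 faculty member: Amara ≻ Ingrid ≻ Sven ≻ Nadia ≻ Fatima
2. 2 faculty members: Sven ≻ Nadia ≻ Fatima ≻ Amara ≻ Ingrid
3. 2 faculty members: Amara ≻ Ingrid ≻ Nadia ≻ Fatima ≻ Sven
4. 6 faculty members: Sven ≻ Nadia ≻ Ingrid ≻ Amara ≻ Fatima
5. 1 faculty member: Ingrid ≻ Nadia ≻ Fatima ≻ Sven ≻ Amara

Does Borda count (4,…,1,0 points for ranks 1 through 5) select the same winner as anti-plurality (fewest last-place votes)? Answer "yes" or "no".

Borda — scores: Sven 35, Nadia 32, Fatima 8, Ingrid 25, Amara 20. Winner: Sven.
Anti-plurality — last-place votes: Sven 2, Nadia 0, Fatima 7, Ingrid 2, Amara 1. Winner: Nadia.
The two methods disagree.

no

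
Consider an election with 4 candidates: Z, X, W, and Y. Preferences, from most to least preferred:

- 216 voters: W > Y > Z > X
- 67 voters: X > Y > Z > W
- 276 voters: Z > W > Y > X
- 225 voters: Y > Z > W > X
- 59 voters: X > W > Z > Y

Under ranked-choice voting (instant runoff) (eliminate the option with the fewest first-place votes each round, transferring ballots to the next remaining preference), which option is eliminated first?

Round 1: Z 276, X 126, W 216, Y 225. Eliminate X.

X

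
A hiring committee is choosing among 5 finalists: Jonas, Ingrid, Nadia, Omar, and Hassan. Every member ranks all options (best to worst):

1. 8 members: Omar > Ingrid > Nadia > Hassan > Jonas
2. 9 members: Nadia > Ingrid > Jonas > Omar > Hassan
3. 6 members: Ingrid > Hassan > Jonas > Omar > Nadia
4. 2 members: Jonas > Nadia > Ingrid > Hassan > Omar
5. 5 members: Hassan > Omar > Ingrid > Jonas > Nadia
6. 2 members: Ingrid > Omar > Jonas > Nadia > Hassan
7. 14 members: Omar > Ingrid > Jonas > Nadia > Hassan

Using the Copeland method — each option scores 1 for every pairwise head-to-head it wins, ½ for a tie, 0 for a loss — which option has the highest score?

Jonas: beats Nadia and Hassan; loses to Ingrid and Omar → score 2.
Ingrid: beats Jonas, Nadia, and Hassan; loses to Omar → score 3.
Nadia: beats Hassan; loses to Jonas, Ingrid, and Omar → score 1.
Omar: beats Jonas, Ingrid, Nadia, and Hassan → score 4.
Hassan: loses to Jonas, Ingrid, Nadia, and Omar → score 0.
Omar has the best pairwise record.

Omar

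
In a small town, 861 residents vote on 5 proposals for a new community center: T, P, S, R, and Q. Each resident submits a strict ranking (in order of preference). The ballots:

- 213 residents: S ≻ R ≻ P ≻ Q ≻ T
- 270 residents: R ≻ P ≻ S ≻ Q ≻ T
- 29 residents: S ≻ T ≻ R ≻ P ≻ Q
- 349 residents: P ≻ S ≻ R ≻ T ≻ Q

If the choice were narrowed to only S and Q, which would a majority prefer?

Voters preferring S to Q: 861; preferring Q to S: 0.
S wins the head-to-head.

S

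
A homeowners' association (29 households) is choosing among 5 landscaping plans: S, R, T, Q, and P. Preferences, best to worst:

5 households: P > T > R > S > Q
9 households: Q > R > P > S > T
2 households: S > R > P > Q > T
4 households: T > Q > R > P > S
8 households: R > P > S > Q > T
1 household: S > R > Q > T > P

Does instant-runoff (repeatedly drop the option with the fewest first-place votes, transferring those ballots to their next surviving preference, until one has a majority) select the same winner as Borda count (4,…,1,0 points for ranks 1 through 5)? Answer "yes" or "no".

Instant-runoff — R1 S 3, R 8, T 4, Q 9, P 5 (S out); R2 R 11, T 4, Q 9, P 5 (T out); R3 R 11, Q 13, P 5 (P out); R4 R 16, Q 13 (R winner). Winner: R.
Borda — scores: S 42, R 86, T 32, Q 60, P 70. Winner: R.
The two methods agree.

yes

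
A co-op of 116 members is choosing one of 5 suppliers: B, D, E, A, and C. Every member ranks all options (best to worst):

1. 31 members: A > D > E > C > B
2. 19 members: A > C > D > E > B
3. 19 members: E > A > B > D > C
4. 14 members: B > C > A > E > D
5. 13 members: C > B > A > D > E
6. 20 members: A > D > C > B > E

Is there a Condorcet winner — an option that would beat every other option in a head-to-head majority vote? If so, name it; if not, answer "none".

A

A vs B: 89–27 for A.
A vs D: 116–0 for A.
A vs E: 97–19 for A.
A vs C: 89–27 for A.
A beats every other option head-to-head.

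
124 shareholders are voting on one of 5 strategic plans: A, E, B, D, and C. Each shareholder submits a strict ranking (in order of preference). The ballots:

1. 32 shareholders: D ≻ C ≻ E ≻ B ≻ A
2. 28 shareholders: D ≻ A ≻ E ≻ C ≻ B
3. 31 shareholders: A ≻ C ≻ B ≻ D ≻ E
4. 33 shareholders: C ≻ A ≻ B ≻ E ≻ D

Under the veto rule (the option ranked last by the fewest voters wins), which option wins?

C

Last-place votes: A 32, E 31, B 28, D 33, C 0.
C is ranked last by the fewest voters, so C wins.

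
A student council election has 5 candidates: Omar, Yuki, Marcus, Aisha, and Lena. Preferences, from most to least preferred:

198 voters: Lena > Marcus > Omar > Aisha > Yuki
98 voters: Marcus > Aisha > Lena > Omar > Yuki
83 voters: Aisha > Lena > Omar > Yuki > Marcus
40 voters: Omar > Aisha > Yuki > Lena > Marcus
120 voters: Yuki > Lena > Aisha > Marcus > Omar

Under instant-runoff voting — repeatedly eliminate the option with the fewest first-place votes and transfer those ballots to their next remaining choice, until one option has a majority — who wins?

Lena

Round 1: Omar 40, Yuki 120, Marcus 98, Aisha 83, Lena 198. Eliminate Omar.
Round 2: Yuki 120, Marcus 98, Aisha 123, Lena 198. Eliminate Marcus.
Round 3: Yuki 120, Aisha 221, Lena 198. Eliminate Yuki.
Round 4: Aisha 221, Lena 318. Lena has a majority.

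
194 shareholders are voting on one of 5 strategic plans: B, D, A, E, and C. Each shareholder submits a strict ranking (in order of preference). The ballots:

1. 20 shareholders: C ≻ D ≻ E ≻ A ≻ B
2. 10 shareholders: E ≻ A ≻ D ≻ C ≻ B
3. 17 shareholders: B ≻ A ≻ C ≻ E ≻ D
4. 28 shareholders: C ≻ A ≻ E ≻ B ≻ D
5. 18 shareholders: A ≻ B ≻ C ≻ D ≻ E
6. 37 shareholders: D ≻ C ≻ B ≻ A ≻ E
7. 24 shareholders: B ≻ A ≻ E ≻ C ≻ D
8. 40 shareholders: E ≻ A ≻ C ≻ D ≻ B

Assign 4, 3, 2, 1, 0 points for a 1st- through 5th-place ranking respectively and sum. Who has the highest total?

B: 20·0 + 10·0 + 17·4 + 28·1 + 18·3 + 37·2 + 24·4 + 40·0 = 320
D: 20·3 + 10·2 + 17·0 + 28·0 + 18·1 + 37·4 + 24·0 + 40·1 = 286
A: 20·1 + 10·3 + 17·3 + 28·3 + 18·4 + 37·1 + 24·3 + 40·3 = 486
E: 20·2 + 10·4 + 17·1 + 28·2 + 18·0 + 37·0 + 24·2 + 40·4 = 361
C: 20·4 + 10·1 + 17·2 + 28·4 + 18·2 + 37·3 + 24·1 + 40·2 = 487
C has the highest Borda score (487).

C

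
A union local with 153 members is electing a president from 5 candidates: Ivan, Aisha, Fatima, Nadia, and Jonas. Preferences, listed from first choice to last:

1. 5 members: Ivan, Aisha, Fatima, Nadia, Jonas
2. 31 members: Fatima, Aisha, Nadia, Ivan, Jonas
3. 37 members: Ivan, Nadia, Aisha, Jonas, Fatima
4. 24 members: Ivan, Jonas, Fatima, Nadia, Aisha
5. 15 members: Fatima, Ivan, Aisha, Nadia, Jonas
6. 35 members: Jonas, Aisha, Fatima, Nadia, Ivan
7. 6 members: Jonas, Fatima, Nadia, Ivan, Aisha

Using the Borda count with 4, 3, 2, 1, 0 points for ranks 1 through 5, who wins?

Ivan

Ivan: 5·4 + 31·1 + 37·4 + 24·4 + 15·3 + 35·0 + 6·1 = 346
Aisha: 5·3 + 31·3 + 37·2 + 24·0 + 15·2 + 35·3 + 6·0 = 317
Fatima: 5·2 + 31·4 + 37·0 + 24·2 + 15·4 + 35·2 + 6·3 = 330
Nadia: 5·1 + 31·2 + 37·3 + 24·1 + 15·1 + 35·1 + 6·2 = 264
Jonas: 5·0 + 31·0 + 37·1 + 24·3 + 15·0 + 35·4 + 6·4 = 273
Ivan has the highest Borda score (346).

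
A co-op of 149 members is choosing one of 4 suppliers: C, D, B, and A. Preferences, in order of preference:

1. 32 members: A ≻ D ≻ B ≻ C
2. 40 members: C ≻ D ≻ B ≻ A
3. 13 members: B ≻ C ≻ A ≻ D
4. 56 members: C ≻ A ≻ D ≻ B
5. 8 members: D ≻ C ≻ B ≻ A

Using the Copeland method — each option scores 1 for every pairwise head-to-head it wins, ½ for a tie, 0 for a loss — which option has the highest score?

C: beats D, B, and A → score 3.
D: beats B; loses to C and A → score 1.
B: loses to C, D, and A → score 0.
A: beats D and B; loses to C → score 2.
C has the best pairwise record.

C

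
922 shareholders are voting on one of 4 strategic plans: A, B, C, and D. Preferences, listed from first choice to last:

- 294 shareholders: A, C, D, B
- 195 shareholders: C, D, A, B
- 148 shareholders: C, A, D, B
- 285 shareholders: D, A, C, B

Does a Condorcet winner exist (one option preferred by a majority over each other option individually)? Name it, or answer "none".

Checking pairwise contests:
D beats A 480–442.
A beats B 922–0.
A beats C 579–343.
C beats D 637–285.
Every option loses at least one head-to-head, so there is no Condorcet winner.

none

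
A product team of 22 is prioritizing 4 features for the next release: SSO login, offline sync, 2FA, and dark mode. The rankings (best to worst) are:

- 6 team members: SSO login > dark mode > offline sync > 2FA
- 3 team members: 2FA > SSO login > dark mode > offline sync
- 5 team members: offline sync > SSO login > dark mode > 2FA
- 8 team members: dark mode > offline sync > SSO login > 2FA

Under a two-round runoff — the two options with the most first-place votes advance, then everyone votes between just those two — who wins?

SSO login

Round 1 first-place votes: SSO login 6, offline sync 5, 2FA 3, dark mode 8.
dark mode and SSO login advance.
Runoff: dark mode is preferred to SSO login by 8 voters; SSO login by 14.
SSO login wins the runoff.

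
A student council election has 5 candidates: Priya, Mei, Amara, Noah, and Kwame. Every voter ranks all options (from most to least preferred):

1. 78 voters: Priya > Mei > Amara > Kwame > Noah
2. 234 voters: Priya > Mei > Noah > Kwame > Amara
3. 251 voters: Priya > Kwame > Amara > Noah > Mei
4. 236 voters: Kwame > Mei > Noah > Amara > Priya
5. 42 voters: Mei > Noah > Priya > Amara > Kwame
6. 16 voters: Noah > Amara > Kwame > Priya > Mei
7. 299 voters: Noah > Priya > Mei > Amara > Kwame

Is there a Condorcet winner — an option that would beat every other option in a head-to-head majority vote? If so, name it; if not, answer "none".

Checking pairwise contests:
Noah beats Priya 593–563.
Priya beats Mei 878–278.
Priya beats Amara 904–252.
Mei beats Noah 590–566.
Priya beats Kwame 904–252.
Every option loses at least one head-to-head, so there is no Condorcet winner.

none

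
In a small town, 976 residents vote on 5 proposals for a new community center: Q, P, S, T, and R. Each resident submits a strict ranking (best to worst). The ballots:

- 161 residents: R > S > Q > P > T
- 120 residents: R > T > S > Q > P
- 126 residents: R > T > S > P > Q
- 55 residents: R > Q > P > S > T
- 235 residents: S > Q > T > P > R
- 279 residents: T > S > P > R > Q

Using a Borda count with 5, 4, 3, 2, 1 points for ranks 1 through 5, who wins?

S

Q: 161·3 + 120·2 + 126·1 + 55·4 + 235·4 + 279·1 = 2288
P: 161·2 + 120·1 + 126·2 + 55·3 + 235·2 + 279·3 = 2166
S: 161·4 + 120·3 + 126·3 + 55·2 + 235·5 + 279·4 = 3783
T: 161·1 + 120·4 + 126·4 + 55·1 + 235·3 + 279·5 = 3300
R: 161·5 + 120·5 + 126·5 + 55·5 + 235·1 + 279·2 = 3103
S has the highest Borda score (3783).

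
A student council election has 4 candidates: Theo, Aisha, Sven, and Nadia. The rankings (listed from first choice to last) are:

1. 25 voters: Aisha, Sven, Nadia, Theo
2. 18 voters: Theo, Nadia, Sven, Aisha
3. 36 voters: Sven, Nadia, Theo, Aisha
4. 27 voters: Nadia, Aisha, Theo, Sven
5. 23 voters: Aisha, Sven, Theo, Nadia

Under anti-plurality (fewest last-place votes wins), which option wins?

Last-place votes: Theo 25, Aisha 54, Sven 27, Nadia 23.
Nadia is ranked last by the fewest voters, so Nadia wins.

Nadia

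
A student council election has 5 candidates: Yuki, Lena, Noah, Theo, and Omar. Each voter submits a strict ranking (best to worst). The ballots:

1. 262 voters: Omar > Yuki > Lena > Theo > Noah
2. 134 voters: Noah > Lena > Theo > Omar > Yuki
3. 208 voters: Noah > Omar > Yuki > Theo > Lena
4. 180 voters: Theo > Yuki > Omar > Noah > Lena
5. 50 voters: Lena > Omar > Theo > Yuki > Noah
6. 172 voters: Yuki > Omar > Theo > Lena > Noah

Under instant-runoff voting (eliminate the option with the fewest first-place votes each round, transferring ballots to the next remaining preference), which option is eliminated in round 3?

Round 1: Yuki 172, Lena 50, Noah 342, Theo 180, Omar 262. Eliminate Lena.
Round 2: Yuki 172, Noah 342, Theo 180, Omar 312. Eliminate Yuki.
Round 3: Noah 342, Theo 180, Omar 484. Eliminate Theo.

Theo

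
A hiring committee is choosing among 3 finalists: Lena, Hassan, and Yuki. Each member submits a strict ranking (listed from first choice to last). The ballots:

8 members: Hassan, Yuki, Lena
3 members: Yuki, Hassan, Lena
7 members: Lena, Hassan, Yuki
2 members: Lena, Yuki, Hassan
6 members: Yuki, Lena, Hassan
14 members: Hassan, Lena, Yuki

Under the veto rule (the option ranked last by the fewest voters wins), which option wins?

Hassan

Last-place votes: Lena 11, Hassan 8, Yuki 21.
Hassan is ranked last by the fewest voters, so Hassan wins.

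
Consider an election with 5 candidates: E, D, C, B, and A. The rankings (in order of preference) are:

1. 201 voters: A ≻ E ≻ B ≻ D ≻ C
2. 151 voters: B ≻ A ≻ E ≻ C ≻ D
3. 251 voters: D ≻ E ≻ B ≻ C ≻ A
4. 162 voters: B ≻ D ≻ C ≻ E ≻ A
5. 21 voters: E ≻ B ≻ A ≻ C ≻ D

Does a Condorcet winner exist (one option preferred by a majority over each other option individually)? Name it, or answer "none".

none

Checking pairwise contests:
D beats E 413–373.
B beats D 535–251.
E beats C 624–162.
E beats B 473–313.
E beats A 434–352.
Every option loses at least one head-to-head, so there is no Condorcet winner.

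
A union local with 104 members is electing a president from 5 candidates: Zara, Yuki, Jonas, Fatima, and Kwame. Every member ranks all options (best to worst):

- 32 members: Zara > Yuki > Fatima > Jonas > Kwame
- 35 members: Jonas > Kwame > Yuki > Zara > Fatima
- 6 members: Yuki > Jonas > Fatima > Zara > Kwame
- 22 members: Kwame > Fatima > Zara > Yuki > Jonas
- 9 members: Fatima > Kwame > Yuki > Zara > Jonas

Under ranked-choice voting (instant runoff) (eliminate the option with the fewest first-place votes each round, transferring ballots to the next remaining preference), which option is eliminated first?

Round 1: Zara 32, Yuki 6, Jonas 35, Fatima 9, Kwame 22. Eliminate Yuki.

Yuki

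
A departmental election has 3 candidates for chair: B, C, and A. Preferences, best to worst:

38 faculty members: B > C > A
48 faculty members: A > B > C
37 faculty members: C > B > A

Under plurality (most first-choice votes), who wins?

First-place votes: B 38, C 37, A 48.
A has the most first-place votes.

A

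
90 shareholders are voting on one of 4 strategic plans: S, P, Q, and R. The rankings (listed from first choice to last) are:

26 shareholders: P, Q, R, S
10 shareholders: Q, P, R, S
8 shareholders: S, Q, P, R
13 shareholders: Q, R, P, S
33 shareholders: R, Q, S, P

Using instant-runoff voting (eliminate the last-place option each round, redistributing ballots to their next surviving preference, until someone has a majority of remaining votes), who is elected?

Round 1: S 8, P 26, Q 23, R 33. Eliminate S.
Round 2: P 26, Q 31, R 33. Eliminate P.
Round 3: Q 57, R 33. Q has a majority.

Q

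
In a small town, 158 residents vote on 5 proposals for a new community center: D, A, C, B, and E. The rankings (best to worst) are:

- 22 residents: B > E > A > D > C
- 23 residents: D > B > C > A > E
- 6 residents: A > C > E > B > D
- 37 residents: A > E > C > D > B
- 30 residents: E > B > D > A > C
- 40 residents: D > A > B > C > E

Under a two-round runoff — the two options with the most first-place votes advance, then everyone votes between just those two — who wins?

D

Round 1 first-place votes: D 63, A 43, C 0, B 22, E 30.
D and A advance.
Runoff: D is preferred to A by 93 voters; A by 65.
D wins the runoff.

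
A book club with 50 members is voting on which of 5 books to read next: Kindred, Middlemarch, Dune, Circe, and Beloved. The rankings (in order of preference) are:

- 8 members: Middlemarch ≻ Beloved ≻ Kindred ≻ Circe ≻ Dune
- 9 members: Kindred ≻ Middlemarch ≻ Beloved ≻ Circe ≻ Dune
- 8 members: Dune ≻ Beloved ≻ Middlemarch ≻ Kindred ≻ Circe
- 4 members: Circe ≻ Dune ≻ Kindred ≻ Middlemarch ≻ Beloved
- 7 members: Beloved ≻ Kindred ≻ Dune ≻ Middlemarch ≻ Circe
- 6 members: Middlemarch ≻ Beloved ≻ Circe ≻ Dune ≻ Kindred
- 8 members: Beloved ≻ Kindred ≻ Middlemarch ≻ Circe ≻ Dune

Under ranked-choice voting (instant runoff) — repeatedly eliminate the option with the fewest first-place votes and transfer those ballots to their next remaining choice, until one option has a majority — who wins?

Round 1: Kindred 9, Middlemarch 14, Dune 8, Circe 4, Beloved 15. Eliminate Circe.
Round 2: Kindred 9, Middlemarch 14, Dune 12, Beloved 15. Eliminate Kindred.
Round 3: Middlemarch 23, Dune 12, Beloved 15. Eliminate Dune.
Round 4: Middlemarch 27, Beloved 23. Middlemarch has a majority.

Middlemarch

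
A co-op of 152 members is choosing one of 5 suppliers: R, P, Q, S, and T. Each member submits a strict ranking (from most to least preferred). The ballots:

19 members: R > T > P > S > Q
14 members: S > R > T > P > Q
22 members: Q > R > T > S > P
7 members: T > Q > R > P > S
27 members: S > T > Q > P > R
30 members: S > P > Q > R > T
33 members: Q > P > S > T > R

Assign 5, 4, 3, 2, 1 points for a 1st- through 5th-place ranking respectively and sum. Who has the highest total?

R: 19·5 + 14·4 + 22·4 + 7·3 + 27·1 + 30·2 + 33·1 = 380
P: 19·3 + 14·2 + 22·1 + 7·2 + 27·2 + 30·4 + 33·4 = 427
Q: 19·1 + 14·1 + 22·5 + 7·4 + 27·3 + 30·3 + 33·5 = 507
S: 19·2 + 14·5 + 22·2 + 7·1 + 27·5 + 30·5 + 33·3 = 543
T: 19·4 + 14·3 + 22·3 + 7·5 + 27·4 + 30·1 + 33·2 = 423
S has the highest Borda score (543).

S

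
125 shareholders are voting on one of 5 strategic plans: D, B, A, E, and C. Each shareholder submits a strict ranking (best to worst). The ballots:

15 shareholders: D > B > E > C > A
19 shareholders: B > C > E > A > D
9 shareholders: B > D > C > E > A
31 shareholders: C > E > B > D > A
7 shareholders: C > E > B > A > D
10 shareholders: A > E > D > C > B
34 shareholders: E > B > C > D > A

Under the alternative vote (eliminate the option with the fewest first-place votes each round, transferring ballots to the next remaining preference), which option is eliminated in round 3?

Round 1: D 15, B 28, A 10, E 34, C 38. Eliminate A.
Round 2: D 15, B 28, E 44, C 38. Eliminate D.
Round 3: B 43, E 44, C 38. Eliminate C.

C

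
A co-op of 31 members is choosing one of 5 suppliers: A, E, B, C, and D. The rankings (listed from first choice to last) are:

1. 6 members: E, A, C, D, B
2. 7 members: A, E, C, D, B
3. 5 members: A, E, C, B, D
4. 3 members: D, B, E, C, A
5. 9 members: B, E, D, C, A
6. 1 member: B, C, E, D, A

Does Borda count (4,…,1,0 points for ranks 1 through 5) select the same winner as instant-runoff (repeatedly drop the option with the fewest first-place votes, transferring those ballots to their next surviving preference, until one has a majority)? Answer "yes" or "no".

no

Borda — scores: A 66, E 95, B 54, C 51, D 44. Winner: E.
Instant-runoff — R1 A 12, E 6, B 10, C 0, D 3 (C out); R2 A 12, E 6, B 10, D 3 (D out); R3 A 12, E 6, B 13 (E out); R4 A 18, B 13 (A winner). Winner: A.
The two methods disagree.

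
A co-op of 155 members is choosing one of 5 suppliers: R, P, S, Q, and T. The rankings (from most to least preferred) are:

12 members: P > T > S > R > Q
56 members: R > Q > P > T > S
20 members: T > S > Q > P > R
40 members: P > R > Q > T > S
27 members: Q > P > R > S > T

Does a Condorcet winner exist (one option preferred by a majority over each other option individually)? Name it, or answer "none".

Checking pairwise contests:
P beats R 99–56.
Q beats P 103–52.
R beats S 123–32.
R beats Q 108–47.
R beats T 123–32.
Every option loses at least one head-to-head, so there is no Condorcet winner.

none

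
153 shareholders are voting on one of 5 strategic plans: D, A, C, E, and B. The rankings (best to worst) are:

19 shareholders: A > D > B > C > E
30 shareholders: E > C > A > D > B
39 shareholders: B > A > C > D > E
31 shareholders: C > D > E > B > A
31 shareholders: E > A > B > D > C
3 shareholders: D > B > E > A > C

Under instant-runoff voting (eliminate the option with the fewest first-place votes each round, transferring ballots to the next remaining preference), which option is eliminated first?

Round 1: D 3, A 19, C 31, E 61, B 39. Eliminate D.

D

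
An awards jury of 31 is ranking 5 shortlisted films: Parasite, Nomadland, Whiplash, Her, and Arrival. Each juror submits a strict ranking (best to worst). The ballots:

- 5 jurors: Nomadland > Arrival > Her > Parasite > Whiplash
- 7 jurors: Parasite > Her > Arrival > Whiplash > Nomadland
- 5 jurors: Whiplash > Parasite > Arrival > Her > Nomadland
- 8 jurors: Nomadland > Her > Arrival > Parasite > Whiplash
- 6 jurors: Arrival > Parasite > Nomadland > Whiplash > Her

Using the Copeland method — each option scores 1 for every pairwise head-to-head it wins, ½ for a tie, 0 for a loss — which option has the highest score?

Parasite: beats Nomadland, Whiplash, and Her; loses to Arrival → score 3.
Nomadland: beats Whiplash and Her; loses to Parasite and Arrival → score 2.
Whiplash: loses to Parasite, Nomadland, Her, and Arrival → score 0.
Her: beats Whiplash; loses to Parasite, Nomadland, and Arrival → score 1.
Arrival: beats Parasite, Nomadland, Whiplash, and Her → score 4.
Arrival has the best pairwise record.

Arrival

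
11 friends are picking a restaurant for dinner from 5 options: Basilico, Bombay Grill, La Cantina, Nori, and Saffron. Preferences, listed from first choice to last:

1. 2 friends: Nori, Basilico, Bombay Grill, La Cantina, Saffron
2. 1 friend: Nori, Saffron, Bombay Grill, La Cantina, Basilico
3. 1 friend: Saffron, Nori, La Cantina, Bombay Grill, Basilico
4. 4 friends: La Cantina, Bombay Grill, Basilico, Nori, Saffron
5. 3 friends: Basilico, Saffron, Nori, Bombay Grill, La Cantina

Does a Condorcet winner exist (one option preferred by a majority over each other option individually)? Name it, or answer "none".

Checking pairwise contests:
Bombay Grill beats Basilico 6–5.
Nori beats Bombay Grill 7–4.
Bombay Grill beats La Cantina 6–5.
Basilico beats Nori 7–4.
Basilico beats Saffron 9–2.
Every option loses at least one head-to-head, so there is no Condorcet winner.

none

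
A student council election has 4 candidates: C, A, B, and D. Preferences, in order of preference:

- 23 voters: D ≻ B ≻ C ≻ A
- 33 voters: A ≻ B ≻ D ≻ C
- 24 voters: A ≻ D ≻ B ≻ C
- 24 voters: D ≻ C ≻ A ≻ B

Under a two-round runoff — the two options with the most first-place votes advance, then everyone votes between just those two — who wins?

A

Round 1 first-place votes: C 0, A 57, B 0, D 47.
A and D advance.
Runoff: A is preferred to D by 57 voters; D by 47.
A wins the runoff.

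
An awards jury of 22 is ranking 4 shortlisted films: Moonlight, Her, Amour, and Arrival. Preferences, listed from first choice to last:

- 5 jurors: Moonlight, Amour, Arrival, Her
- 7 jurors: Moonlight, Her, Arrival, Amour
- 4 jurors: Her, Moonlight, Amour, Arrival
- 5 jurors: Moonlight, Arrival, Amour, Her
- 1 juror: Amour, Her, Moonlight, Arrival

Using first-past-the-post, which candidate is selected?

First-place votes: Moonlight 17, Her 4, Amour 1, Arrival 0.
Moonlight has the most first-place votes.

Moonlight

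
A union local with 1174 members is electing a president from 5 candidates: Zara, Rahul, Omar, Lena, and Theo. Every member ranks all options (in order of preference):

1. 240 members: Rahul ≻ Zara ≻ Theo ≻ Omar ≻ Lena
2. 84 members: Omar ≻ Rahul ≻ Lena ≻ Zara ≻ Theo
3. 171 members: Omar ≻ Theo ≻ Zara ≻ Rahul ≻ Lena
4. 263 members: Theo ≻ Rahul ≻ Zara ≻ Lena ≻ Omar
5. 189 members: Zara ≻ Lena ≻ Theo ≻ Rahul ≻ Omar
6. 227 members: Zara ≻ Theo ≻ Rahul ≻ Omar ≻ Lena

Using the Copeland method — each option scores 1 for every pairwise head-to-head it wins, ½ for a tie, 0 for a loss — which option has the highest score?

Zara: beats Omar, Lena, and Theo; ties Rahul → score 3.5.
Rahul: beats Omar and Lena; ties Zara; loses to Theo → score 2.5.
Omar: beats Lena; loses to Zara, Rahul, and Theo → score 1.
Lena: loses to Zara, Rahul, Omar, and Theo → score 0.
Theo: beats Rahul, Omar, and Lena; loses to Zara → score 3.
Zara has the best pairwise record.

Zara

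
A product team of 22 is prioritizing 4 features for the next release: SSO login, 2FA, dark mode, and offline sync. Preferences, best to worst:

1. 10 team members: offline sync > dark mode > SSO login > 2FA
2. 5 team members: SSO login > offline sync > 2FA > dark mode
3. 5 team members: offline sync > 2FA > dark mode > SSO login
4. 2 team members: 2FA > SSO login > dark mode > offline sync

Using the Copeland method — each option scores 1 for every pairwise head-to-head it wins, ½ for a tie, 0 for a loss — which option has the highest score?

offline sync

SSO login: beats 2FA; loses to dark mode and offline sync → score 1.
2FA: beats dark mode; loses to SSO login and offline sync → score 1.
dark mode: beats SSO login; loses to 2FA and offline sync → score 1.
offline sync: beats SSO login, 2FA, and dark mode → score 3.
offline sync has the best pairwise record.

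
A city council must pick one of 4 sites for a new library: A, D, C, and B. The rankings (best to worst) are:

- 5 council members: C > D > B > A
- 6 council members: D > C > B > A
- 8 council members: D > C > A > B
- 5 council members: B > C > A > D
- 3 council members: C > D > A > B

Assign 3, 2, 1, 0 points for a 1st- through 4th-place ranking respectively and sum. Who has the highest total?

A: 5·0 + 6·0 + 8·1 + 5·1 + 3·1 = 16
D: 5·2 + 6·3 + 8·3 + 5·0 + 3·2 = 58
C: 5·3 + 6·2 + 8·2 + 5·2 + 3·3 = 62
B: 5·1 + 6·1 + 8·0 + 5·3 + 3·0 = 26
C has the highest Borda score (62).

C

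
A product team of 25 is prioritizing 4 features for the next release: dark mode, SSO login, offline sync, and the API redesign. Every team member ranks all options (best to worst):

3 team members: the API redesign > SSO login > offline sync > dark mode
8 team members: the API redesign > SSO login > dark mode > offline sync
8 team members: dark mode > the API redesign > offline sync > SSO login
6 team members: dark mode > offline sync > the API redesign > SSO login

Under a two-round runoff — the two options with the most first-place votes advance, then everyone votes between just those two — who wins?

Round 1 first-place votes: dark mode 14, SSO login 0, offline sync 0, the API redesign 11.
dark mode and the API redesign advance.
Runoff: dark mode is preferred to the API redesign by 14 voters; the API redesign by 11.
dark mode wins the runoff.

dark mode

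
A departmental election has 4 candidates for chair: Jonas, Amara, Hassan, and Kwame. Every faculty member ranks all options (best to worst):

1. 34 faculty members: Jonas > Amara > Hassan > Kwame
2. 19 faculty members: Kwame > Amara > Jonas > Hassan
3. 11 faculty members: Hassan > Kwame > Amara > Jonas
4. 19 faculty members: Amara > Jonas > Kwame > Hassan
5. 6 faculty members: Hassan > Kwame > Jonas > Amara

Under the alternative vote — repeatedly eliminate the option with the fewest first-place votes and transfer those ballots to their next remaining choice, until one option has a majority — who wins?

Jonas

Round 1: Jonas 34, Amara 19, Hassan 17, Kwame 19. Eliminate Hassan.
Round 2: Jonas 34, Amara 19, Kwame 36. Eliminate Amara.
Round 3: Jonas 53, Kwame 36. Jonas has a majority.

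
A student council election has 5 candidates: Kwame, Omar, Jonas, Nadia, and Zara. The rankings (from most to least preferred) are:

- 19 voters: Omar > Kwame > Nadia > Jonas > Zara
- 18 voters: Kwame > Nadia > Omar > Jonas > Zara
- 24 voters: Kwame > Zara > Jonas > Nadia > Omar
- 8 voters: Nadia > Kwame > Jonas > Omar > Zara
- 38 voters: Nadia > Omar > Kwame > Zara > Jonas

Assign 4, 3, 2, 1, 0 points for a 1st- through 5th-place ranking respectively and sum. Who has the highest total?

Kwame: 19·3 + 18·4 + 24·4 + 8·3 + 38·2 = 325
Omar: 19·4 + 18·2 + 24·0 + 8·1 + 38·3 = 234
Jonas: 19·1 + 18·1 + 24·2 + 8·2 + 38·0 = 101
Nadia: 19·2 + 18·3 + 24·1 + 8·4 + 38·4 = 300
Zara: 19·0 + 18·0 + 24·3 + 8·0 + 38·1 = 110
Kwame has the highest Borda score (325).

Kwame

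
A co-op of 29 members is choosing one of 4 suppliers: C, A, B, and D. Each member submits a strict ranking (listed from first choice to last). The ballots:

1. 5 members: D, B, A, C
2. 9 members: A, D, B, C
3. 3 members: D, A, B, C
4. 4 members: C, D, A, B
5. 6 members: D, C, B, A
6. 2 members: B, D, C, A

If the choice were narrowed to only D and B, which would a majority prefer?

D

Voters preferring D to B: 27; preferring B to D: 2.
D wins the head-to-head.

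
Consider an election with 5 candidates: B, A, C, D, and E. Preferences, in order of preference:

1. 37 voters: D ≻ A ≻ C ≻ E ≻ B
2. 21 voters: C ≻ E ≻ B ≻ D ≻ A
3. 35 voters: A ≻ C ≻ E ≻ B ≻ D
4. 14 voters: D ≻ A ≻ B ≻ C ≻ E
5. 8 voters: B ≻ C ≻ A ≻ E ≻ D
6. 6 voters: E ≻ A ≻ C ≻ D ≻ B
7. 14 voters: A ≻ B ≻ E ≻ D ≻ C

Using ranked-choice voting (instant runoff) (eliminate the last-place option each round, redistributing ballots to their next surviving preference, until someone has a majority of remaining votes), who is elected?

D

Round 1: B 8, A 49, C 21, D 51, E 6. Eliminate E.
Round 2: B 8, A 55, C 21, D 51. Eliminate B.
Round 3: A 55, C 29, D 51. Eliminate C.
Round 4: A 63, D 72. D has a majority.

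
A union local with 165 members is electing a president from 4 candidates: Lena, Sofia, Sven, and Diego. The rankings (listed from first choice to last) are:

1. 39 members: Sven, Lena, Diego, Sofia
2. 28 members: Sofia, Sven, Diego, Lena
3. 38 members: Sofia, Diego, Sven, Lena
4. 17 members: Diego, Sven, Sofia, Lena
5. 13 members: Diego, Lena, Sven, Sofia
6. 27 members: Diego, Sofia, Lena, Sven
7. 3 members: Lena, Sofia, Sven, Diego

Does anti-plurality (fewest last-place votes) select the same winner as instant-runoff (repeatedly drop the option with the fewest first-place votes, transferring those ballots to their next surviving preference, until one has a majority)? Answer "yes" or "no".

Anti-plurality — last-place votes: Lena 83, Sofia 52, Sven 27, Diego 3. Winner: Diego.
Instant-runoff — R1 Lena 3, Sofia 66, Sven 39, Diego 57 (Lena out); R2 Sofia 69, Sven 39, Diego 57 (Sven out); R3 Sofia 69, Diego 96 (Diego winner). Winner: Diego.
The two methods agree.

yes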